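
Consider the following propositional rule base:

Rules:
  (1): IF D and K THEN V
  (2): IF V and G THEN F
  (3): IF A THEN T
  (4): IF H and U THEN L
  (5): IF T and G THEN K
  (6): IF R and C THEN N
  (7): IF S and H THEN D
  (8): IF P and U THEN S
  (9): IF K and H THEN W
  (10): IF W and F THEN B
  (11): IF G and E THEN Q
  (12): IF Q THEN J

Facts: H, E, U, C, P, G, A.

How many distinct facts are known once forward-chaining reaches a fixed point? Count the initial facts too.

Round 1: (3) [IF A THEN T]; (4) [IF H and U THEN L]; (8) [IF P and U THEN S]; (11) [IF G and E THEN Q]. New: T, L, S, Q.
Round 2: (5) [IF T and G THEN K]; (7) [IF S and H THEN D]; (12) [IF Q THEN J]. New: K, D, J.
Round 3: (1) [IF D and K THEN V]; (9) [IF K and H THEN W]. New: V, W.
Round 4: (2) [IF V and G THEN F]. New: F.
Round 5: (10) [IF W and F THEN B]. New: B.
Closure: {A, B, C, D, E, F, G, H, J, K, L, P, Q, S, T, U, V, W} — 18 facts.

18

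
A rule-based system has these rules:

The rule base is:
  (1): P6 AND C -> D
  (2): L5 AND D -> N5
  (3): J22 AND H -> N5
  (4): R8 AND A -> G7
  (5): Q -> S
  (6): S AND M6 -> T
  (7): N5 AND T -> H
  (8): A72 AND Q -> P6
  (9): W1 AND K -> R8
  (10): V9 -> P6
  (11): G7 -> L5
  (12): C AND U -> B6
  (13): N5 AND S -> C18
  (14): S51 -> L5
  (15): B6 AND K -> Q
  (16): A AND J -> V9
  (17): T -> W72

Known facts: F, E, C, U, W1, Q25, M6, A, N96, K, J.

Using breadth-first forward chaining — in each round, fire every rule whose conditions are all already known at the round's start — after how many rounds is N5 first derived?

4

Round 1 fires (9), (12), (16), giving R8, B6, V9.
Round 2 fires (4), (10), (15), giving G7, P6, Q.
Round 3 fires (1), (5), (11), giving D, S, L5.
Round 4 fires (2), (6), giving N5, T.
N5 first appears in round 4.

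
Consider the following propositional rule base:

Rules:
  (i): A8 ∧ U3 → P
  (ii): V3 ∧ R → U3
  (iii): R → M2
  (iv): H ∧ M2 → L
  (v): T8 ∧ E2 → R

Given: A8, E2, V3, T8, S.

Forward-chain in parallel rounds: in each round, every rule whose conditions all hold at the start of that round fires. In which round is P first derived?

Round 1 fires (v), giving R.
Round 2 fires (ii), (iii), giving U3, M2.
Round 3 fires (i), giving P.
P first appears in round 3.

3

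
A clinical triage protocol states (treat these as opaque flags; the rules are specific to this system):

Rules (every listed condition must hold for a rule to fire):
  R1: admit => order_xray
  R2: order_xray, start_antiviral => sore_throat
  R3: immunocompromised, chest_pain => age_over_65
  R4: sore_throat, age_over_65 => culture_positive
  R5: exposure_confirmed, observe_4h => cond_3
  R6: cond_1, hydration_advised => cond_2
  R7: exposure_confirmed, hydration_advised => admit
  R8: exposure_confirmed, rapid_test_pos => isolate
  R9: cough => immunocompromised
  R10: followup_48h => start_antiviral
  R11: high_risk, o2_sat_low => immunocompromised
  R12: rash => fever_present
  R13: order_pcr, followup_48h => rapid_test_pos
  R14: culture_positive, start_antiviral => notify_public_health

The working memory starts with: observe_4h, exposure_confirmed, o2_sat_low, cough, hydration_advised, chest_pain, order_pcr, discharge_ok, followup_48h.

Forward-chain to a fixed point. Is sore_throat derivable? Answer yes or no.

yes

Round 1 — R5, R7, R9, R10, R13, derive cond_3, admit, immunocompromised, start_antiviral, rapid_test_pos.
Round 2 — R1, R3, R8, derive order_xray, age_over_65, isolate.
Round 3 — R2, derive sore_throat.
Round 4 — R4, derive culture_positive.
Round 5 — R14, derive notify_public_health.
sore_throat appears in round 3, so it is derivable.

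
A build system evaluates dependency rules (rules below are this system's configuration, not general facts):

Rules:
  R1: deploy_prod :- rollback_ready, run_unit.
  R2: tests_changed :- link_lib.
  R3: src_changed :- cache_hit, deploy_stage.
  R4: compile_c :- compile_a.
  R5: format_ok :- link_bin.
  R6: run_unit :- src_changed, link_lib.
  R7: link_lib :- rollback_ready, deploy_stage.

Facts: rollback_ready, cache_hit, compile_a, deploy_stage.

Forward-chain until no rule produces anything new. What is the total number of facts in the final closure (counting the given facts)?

Round 1 fires R3, R4, R7, giving src_changed, compile_c, link_lib.
Round 2 fires R2, R6, giving tests_changed, run_unit.
Round 3 fires R1, giving deploy_prod.
Closure: {cache_hit, compile_a, compile_c, deploy_prod, deploy_stage, link_lib, rollback_ready, run_unit, src_changed, tests_changed} — 10 facts.

10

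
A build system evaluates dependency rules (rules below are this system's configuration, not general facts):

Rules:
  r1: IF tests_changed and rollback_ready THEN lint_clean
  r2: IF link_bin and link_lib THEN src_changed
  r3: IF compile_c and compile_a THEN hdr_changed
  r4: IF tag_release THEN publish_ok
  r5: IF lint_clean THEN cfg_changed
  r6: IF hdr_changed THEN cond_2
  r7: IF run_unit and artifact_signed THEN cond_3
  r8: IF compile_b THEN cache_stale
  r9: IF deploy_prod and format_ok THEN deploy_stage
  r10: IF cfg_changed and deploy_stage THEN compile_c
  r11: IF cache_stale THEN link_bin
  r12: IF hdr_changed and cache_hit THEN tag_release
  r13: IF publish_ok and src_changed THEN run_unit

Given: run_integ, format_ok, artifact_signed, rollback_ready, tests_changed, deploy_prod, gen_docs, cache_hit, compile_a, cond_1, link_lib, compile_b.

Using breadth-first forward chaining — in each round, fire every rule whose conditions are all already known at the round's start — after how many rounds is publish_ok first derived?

6

Round 1: r1 [IF tests_changed and rollback_ready THEN lint_clean]; r8 [IF compile_b THEN cache_stale]; r9 [IF deploy_prod and format_ok THEN deploy_stage]. Adds lint_clean, cache_stale, deploy_stage.
Round 2: r5 [IF lint_clean THEN cfg_changed]; r11 [IF cache_stale THEN link_bin]. Adds cfg_changed, link_bin.
Round 3: r2 [IF link_bin and link_lib THEN src_changed]; r10 [IF cfg_changed and deploy_stage THEN compile_c]. Adds src_changed, compile_c.
Round 4: r3 [IF compile_c and compile_a THEN hdr_changed]. Adds hdr_changed.
Round 5: r6 [IF hdr_changed THEN cond_2]; r12 [IF hdr_changed and cache_hit THEN tag_release]. Adds cond_2, tag_release.
Round 6: r4 [IF tag_release THEN publish_ok]. Adds publish_ok.
publish_ok first appears in round 6.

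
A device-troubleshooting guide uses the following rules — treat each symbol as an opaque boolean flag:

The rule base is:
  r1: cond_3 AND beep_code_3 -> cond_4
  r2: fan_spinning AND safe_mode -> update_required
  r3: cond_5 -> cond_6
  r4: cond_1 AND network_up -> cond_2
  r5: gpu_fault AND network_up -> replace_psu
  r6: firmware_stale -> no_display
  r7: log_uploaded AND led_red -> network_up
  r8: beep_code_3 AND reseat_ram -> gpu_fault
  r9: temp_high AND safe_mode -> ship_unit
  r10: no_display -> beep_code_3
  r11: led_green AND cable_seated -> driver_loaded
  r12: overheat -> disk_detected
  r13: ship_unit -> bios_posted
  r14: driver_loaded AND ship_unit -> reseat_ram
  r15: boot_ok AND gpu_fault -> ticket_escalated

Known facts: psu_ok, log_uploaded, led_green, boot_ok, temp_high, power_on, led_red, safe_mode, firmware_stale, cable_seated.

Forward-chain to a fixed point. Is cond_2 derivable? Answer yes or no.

Round 1 — r6, r7, r9, r11, derive no_display, network_up, ship_unit, driver_loaded.
Round 2 — r10, r13, r14, derive beep_code_3, bios_posted, reseat_ram.
Round 3 — r8, derive gpu_fault.
Round 4 — r5, r15, derive replace_psu, ticket_escalated.
Fixed point reached. cond_2 is concluded only by r4; r4 needs cond_1 (never derived).

no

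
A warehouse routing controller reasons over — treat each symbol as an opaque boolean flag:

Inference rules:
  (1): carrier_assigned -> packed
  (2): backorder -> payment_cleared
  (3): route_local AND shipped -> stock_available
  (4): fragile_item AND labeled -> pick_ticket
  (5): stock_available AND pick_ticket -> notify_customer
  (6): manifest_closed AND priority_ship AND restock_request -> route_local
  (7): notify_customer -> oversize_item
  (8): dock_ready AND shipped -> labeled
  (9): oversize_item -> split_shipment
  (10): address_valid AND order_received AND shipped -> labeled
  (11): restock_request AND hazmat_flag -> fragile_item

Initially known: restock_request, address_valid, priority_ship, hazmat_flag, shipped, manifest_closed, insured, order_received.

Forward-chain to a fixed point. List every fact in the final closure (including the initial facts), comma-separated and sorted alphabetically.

address_valid, fragile_item, hazmat_flag, insured, labeled, manifest_closed, notify_customer, order_received, oversize_item, pick_ticket, priority_ship, restock_request, route_local, shipped, split_shipment, stock_available

Round 1 — (6), (10), (11), derive route_local, labeled, fragile_item.
Round 2 — (3), (4), derive stock_available, pick_ticket.
Round 3 — (5), derive notify_customer.
Round 4 — (7), derive oversize_item.
Round 5 — (9), derive split_shipment.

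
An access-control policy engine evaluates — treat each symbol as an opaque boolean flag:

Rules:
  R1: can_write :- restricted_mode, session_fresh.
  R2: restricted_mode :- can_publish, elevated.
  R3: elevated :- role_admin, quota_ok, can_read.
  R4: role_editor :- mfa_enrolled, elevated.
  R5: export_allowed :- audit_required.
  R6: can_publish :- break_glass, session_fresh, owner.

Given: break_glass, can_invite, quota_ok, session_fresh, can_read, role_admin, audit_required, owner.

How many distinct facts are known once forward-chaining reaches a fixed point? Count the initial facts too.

Round 1 — R3, R5, R6, derive elevated, export_allowed, can_publish.
Round 2 — R2, derive restricted_mode.
Round 3 — R1, derive can_write.
Closure: {audit_required, break_glass, can_invite, can_publish, can_read, can_write, elevated, export_allowed, owner, quota_ok, restricted_mode, role_admin, session_fresh} — 13 facts.

13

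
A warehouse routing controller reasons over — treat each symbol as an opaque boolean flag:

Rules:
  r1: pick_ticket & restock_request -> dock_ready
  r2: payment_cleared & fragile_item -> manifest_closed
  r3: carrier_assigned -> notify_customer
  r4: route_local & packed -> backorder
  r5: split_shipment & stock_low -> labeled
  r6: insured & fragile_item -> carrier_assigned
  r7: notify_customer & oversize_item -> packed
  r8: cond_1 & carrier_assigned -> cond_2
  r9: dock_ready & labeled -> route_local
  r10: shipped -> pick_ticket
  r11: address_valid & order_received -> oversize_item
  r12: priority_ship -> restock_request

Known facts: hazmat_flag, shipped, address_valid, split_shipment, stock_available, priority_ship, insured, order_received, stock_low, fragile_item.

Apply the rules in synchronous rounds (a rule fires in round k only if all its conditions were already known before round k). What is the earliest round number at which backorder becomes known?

4

Round 1 — r5, r6, r10, r11, r12, derive labeled, carrier_assigned, pick_ticket, oversize_item, restock_request.
Round 2 — r1, r3, derive dock_ready, notify_customer.
Round 3 — r7, r9, derive packed, route_local.
Round 4 — r4, derive backorder.
backorder first appears in round 4.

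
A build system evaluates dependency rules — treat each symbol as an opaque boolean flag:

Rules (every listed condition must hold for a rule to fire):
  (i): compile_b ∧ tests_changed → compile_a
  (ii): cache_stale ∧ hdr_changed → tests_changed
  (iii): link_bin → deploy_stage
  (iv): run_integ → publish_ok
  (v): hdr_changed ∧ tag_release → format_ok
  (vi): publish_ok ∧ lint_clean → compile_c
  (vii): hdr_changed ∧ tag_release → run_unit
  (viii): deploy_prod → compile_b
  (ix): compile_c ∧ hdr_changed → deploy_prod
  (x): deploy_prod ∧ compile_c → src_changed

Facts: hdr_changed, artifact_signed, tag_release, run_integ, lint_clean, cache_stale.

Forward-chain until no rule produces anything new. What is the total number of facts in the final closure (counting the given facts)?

15

Round 1 — (ii), (iv), (v), (vii), derive tests_changed, publish_ok, format_ok, run_unit.
Round 2 — (vi), derive compile_c.
Round 3 — (ix), derive deploy_prod.
Round 4 — (viii), (x), derive compile_b, src_changed.
Round 5 — (i), derive compile_a.
Closure: {artifact_signed, cache_stale, compile_a, compile_b, compile_c, deploy_prod, format_ok, hdr_changed, lint_clean, publish_ok, run_integ, run_unit, src_changed, tag_release, tests_changed} — 15 facts.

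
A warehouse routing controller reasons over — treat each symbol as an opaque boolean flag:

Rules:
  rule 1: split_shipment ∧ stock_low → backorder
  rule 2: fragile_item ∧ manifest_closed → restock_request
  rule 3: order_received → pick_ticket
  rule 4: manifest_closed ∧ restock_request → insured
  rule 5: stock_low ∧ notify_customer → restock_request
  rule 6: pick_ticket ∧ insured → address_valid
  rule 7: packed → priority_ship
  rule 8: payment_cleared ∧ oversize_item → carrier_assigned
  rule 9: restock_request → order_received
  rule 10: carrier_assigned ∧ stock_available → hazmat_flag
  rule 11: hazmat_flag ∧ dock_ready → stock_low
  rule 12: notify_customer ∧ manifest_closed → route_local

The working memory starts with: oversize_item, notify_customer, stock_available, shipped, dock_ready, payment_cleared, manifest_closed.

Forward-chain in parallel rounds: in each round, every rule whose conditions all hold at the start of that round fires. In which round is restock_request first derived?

4

[1] rule 8 [payment_cleared ∧ oversize_item → carrier_assigned]; rule 12 [notify_customer ∧ manifest_closed → route_local]. ⇒ new: carrier_assigned, route_local.
[2] rule 10 [carrier_assigned ∧ stock_available → hazmat_flag]. ⇒ new: hazmat_flag.
[3] rule 11 [hazmat_flag ∧ dock_ready → stock_low]. ⇒ new: stock_low.
[4] rule 5 [stock_low ∧ notify_customer → restock_request]. ⇒ new: restock_request.
restock_request first appears in round 4.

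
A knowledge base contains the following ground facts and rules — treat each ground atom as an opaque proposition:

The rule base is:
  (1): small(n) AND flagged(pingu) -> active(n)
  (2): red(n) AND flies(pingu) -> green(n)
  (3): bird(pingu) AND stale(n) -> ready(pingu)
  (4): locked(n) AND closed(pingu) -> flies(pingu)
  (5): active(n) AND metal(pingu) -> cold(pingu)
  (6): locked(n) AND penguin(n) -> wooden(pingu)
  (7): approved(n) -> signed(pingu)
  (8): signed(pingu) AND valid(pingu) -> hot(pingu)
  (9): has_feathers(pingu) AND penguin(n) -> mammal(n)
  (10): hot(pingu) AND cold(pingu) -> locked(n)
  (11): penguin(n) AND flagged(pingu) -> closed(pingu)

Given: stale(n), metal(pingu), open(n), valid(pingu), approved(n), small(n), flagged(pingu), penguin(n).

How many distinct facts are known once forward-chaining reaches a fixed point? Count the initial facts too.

Round 1: (1) [small(n) AND flagged(pingu) -> active(n)]; (7) [approved(n) -> signed(pingu)]; (11) [penguin(n) AND flagged(pingu) -> closed(pingu)]. New: active(n), signed(pingu), closed(pingu).
Round 2: (5) [active(n) AND metal(pingu) -> cold(pingu)]; (8) [signed(pingu) AND valid(pingu) -> hot(pingu)]. New: cold(pingu), hot(pingu).
Round 3: (10) [hot(pingu) AND cold(pingu) -> locked(n)]. New: locked(n).
Round 4: (4) [locked(n) AND closed(pingu) -> flies(pingu)]; (6) [locked(n) AND penguin(n) -> wooden(pingu)]. New: flies(pingu), wooden(pingu).
Closure: {active(n), approved(n), closed(pingu), cold(pingu), flagged(pingu), flies(pingu), hot(pingu), locked(n), metal(pingu), open(n), penguin(n), signed(pingu), small(n), stale(n), valid(pingu), wooden(pingu)} — 16 facts.

16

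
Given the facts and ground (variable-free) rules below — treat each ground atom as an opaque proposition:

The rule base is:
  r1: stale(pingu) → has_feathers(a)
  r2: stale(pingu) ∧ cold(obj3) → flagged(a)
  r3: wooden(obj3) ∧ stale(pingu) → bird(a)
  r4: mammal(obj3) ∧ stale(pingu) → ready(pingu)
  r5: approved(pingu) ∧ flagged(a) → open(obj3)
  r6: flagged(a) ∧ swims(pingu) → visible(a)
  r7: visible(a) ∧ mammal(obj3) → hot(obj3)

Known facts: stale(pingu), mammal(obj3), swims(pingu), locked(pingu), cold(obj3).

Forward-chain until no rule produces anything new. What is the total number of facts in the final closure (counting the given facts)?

[1] r1 [stale(pingu) → has_feathers(a)]; r2 [stale(pingu) ∧ cold(obj3) → flagged(a)]; r4 [mammal(obj3) ∧ stale(pingu) → ready(pingu)]. ⇒ new: has_feathers(a), flagged(a), ready(pingu).
[2] r6 [flagged(a) ∧ swims(pingu) → visible(a)]. ⇒ new: visible(a).
[3] r7 [visible(a) ∧ mammal(obj3) → hot(obj3)]. ⇒ new: hot(obj3).
Closure: {cold(obj3), flagged(a), has_feathers(a), hot(obj3), locked(pingu), mammal(obj3), ready(pingu), stale(pingu), swims(pingu), visible(a)} — 10 facts.

10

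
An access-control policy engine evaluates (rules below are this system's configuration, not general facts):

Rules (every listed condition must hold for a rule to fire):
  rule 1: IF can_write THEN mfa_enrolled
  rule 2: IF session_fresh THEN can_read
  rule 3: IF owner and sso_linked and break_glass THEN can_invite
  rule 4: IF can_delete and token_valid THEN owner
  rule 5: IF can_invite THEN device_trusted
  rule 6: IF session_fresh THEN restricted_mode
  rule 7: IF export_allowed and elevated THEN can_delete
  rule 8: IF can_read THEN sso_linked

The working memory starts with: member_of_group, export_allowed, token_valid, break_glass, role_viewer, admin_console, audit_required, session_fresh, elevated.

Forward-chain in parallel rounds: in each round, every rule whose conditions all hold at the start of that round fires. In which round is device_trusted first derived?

4

Round 1: rule 2 [IF session_fresh THEN can_read]; rule 6 [IF session_fresh THEN restricted_mode]; rule 7 [IF export_allowed and elevated THEN can_delete]. New: can_read, restricted_mode, can_delete.
Round 2: rule 4 [IF can_delete and token_valid THEN owner]; rule 8 [IF can_read THEN sso_linked]. New: owner, sso_linked.
Round 3: rule 3 [IF owner and sso_linked and break_glass THEN can_invite]. New: can_invite.
Round 4: rule 5 [IF can_invite THEN device_trusted]. New: device_trusted.
device_trusted first appears in round 4.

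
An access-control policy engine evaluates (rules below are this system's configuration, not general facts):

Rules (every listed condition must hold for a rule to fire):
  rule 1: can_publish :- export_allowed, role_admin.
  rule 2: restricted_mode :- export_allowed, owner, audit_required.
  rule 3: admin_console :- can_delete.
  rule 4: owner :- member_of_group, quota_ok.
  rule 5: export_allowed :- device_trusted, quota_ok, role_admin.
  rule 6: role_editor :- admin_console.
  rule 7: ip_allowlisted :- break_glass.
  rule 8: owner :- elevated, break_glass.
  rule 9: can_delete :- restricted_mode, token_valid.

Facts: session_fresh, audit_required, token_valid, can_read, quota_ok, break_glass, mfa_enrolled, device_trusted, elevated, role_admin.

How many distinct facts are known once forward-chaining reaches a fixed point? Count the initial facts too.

18

[1] rule 5 [export_allowed :- device_trusted, quota_ok, role_admin.]; rule 7 [ip_allowlisted :- break_glass.]; rule 8 [owner :- elevated, break_glass.]. ⇒ new: export_allowed, ip_allowlisted, owner.
[2] rule 1 [can_publish :- export_allowed, role_admin.]; rule 2 [restricted_mode :- export_allowed, owner, audit_required.]. ⇒ new: can_publish, restricted_mode.
[3] rule 9 [can_delete :- restricted_mode, token_valid.]. ⇒ new: can_delete.
[4] rule 3 [admin_console :- can_delete.]. ⇒ new: admin_console.
[5] rule 6 [role_editor :- admin_console.]. ⇒ new: role_editor.
Closure: {admin_console, audit_required, break_glass, can_delete, can_publish, can_read, device_trusted, elevated, export_allowed, ip_allowlisted, mfa_enrolled, owner, quota_ok, restricted_mode, role_admin, role_editor, session_fresh, token_valid} — 18 facts.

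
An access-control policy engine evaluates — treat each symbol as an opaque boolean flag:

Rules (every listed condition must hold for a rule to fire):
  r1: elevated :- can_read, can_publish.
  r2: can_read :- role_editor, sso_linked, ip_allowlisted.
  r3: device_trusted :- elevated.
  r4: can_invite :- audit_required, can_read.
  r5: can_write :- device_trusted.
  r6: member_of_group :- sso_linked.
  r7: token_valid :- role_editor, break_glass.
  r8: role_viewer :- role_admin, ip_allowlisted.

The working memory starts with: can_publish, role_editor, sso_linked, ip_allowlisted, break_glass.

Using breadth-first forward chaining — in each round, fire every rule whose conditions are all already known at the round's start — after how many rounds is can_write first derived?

[1] r2 [can_read :- role_editor, sso_linked, ip_allowlisted.]; r6 [member_of_group :- sso_linked.]; r7 [token_valid :- role_editor, break_glass.]. ⇒ new: can_read, member_of_group, token_valid.
[2] r1 [elevated :- can_read, can_publish.]. ⇒ new: elevated.
[3] r3 [device_trusted :- elevated.]. ⇒ new: device_trusted.
[4] r5 [can_write :- device_trusted.]. ⇒ new: can_write.
can_write first appears in round 4.

4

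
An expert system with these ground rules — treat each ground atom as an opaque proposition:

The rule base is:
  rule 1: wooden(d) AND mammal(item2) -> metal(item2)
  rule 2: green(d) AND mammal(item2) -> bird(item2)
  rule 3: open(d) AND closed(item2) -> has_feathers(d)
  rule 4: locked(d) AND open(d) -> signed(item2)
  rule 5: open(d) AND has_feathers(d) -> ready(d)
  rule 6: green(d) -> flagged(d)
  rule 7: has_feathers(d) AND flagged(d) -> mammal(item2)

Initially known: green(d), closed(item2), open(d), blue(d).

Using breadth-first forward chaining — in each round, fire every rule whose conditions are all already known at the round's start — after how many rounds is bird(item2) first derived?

3

Round 1 fires rule 3, rule 6, giving has_feathers(d), flagged(d).
Round 2 fires rule 5, rule 7, giving ready(d), mammal(item2).
Round 3 fires rule 2, giving bird(item2).
bird(item2) first appears in round 3.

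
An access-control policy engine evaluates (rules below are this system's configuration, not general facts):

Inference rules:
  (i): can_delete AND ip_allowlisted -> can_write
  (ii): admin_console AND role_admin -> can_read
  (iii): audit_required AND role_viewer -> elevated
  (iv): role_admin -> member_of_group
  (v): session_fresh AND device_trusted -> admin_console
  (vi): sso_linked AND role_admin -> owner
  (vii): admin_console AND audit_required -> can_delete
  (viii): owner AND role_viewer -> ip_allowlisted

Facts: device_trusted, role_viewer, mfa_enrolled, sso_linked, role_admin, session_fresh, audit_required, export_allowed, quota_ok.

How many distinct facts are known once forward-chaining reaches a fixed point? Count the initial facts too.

17

[1] (iii) [audit_required AND role_viewer -> elevated]; (iv) [role_admin -> member_of_group]; (v) [session_fresh AND device_trusted -> admin_console]; (vi) [sso_linked AND role_admin -> owner]. ⇒ new: elevated, member_of_group, admin_console, owner.
[2] (ii) [admin_console AND role_admin -> can_read]; (vii) [admin_console AND audit_required -> can_delete]; (viii) [owner AND role_viewer -> ip_allowlisted]. ⇒ new: can_read, can_delete, ip_allowlisted.
[3] (i) [can_delete AND ip_allowlisted -> can_write]. ⇒ new: can_write.
Closure: {admin_console, audit_required, can_delete, can_read, can_write, device_trusted, elevated, export_allowed, ip_allowlisted, member_of_group, mfa_enrolled, owner, quota_ok, role_admin, role_viewer, session_fresh, sso_linked} — 17 facts.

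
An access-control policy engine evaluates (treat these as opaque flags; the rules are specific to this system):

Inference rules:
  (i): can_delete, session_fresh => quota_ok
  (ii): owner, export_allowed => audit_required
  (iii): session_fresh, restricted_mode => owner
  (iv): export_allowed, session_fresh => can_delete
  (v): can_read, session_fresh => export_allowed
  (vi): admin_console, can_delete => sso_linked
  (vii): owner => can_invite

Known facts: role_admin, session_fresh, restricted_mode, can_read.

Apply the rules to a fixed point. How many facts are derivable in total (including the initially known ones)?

Round 1: (iii) [session_fresh, restricted_mode => owner]; (v) [can_read, session_fresh => export_allowed]. Adds owner, export_allowed.
Round 2: (ii) [owner, export_allowed => audit_required]; (iv) [export_allowed, session_fresh => can_delete]; (vii) [owner => can_invite]. Adds audit_required, can_delete, can_invite.
Round 3: (i) [can_delete, session_fresh => quota_ok]. Adds quota_ok.
Closure: {audit_required, can_delete, can_invite, can_read, export_allowed, owner, quota_ok, restricted_mode, role_admin, session_fresh} — 10 facts.

10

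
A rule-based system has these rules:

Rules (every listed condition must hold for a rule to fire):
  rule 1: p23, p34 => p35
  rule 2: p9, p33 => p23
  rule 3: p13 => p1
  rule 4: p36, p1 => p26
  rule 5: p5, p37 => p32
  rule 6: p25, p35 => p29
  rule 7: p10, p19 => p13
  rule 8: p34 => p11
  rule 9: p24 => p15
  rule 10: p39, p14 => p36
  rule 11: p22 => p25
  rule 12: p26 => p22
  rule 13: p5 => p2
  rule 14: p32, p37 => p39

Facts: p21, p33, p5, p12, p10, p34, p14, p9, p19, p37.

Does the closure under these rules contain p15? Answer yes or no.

no

Round 1 fires rule 2, rule 5, rule 7, rule 8, rule 13, giving p23, p32, p13, p11, p2.
Round 2 fires rule 1, rule 3, rule 14, giving p35, p1, p39.
Round 3 fires rule 10, giving p36.
Round 4 fires rule 4, giving p26.
Round 5 fires rule 12, giving p22.
Round 6 fires rule 11, giving p25.
Round 7 fires rule 6, giving p29.
Fixed point reached. p15 is concluded only by rule 9; rule 9 needs p24 (never derived).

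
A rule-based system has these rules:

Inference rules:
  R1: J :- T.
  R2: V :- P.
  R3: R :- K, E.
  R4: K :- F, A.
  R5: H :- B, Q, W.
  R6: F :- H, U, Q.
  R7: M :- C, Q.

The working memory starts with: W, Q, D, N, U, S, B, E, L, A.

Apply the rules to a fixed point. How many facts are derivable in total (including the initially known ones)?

Round 1: R5 [H :- B, Q, W.]. Adds H.
Round 2: R6 [F :- H, U, Q.]. Adds F.
Round 3: R4 [K :- F, A.]. Adds K.
Round 4: R3 [R :- K, E.]. Adds R.
Closure: {A, B, D, E, F, H, K, L, N, Q, R, S, U, W} — 14 facts.

14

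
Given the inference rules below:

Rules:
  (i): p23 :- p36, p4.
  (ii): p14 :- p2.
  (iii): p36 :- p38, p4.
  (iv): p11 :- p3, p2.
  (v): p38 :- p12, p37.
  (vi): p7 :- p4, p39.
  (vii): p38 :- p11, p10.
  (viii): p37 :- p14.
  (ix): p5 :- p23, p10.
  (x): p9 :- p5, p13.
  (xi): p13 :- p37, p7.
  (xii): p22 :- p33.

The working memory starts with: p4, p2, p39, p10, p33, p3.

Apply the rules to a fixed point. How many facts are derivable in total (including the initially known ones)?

17

Round 1 — (ii), (iv), (vi), (xii), derive p14, p11, p7, p22.
Round 2 — (vii), (viii), derive p38, p37.
Round 3 — (iii), (xi), derive p36, p13.
Round 4 — (i), derive p23.
Round 5 — (ix), derive p5.
Round 6 — (x), derive p9.
Closure: {p10, p11, p13, p14, p2, p22, p23, p3, p33, p36, p37, p38, p39, p4, p5, p7, p9} — 17 facts.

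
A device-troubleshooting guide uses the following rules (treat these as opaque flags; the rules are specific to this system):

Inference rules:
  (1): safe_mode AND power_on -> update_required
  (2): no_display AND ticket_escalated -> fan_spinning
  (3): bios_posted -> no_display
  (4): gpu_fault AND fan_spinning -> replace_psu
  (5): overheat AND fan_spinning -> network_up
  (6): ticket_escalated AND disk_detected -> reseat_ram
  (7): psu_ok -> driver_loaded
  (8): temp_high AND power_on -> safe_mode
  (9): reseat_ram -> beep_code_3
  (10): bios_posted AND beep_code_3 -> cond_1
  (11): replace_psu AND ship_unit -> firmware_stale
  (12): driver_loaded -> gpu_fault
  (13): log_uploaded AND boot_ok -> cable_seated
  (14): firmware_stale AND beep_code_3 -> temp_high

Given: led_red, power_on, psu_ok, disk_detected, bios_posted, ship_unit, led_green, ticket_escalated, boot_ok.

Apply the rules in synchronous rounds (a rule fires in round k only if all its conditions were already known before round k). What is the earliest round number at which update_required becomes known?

7

Round 1 — (3), (6), (7), derive no_display, reseat_ram, driver_loaded.
Round 2 — (2), (9), (12), derive fan_spinning, beep_code_3, gpu_fault.
Round 3 — (4), (10), derive replace_psu, cond_1.
Round 4 — (11), derive firmware_stale.
Round 5 — (14), derive temp_high.
Round 6 — (8), derive safe_mode.
Round 7 — (1), derive update_required.
update_required first appears in round 7.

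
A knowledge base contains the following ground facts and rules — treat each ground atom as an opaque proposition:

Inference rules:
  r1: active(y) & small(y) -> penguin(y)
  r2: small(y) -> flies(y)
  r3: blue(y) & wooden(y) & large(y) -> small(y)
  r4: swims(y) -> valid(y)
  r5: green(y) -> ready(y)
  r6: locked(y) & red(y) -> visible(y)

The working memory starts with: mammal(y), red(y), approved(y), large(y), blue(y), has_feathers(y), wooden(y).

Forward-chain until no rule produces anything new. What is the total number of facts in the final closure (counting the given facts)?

Round 1: r3 [blue(y) & wooden(y) & large(y) -> small(y)]. Adds small(y).
Round 2: r2 [small(y) -> flies(y)]. Adds flies(y).
Closure: {approved(y), blue(y), flies(y), has_feathers(y), large(y), mammal(y), red(y), small(y), wooden(y)} — 9 facts.

9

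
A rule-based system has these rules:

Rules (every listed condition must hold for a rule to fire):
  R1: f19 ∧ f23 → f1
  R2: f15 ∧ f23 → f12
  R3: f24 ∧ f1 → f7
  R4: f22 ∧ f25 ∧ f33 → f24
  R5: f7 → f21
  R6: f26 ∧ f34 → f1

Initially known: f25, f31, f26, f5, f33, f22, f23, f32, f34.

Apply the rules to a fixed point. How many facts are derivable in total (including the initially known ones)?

13

Round 1: R4 [f22 ∧ f25 ∧ f33 → f24]; R6 [f26 ∧ f34 → f1]. Adds f24, f1.
Round 2: R3 [f24 ∧ f1 → f7]. Adds f7.
Round 3: R5 [f7 → f21]. Adds f21.
Closure: {f1, f21, f22, f23, f24, f25, f26, f31, f32, f33, f34, f5, f7} — 13 facts.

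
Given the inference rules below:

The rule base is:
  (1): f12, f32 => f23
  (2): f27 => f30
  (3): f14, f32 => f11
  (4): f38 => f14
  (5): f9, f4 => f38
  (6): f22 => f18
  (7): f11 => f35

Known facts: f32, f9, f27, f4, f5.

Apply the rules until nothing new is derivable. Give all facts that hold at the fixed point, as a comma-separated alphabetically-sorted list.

f11, f14, f27, f30, f32, f35, f38, f4, f5, f9

[1] (2) [f27 => f30]; (5) [f9, f4 => f38]. ⇒ new: f30, f38.
[2] (4) [f38 => f14]. ⇒ new: f14.
[3] (3) [f14, f32 => f11]. ⇒ new: f11.
[4] (7) [f11 => f35]. ⇒ new: f35.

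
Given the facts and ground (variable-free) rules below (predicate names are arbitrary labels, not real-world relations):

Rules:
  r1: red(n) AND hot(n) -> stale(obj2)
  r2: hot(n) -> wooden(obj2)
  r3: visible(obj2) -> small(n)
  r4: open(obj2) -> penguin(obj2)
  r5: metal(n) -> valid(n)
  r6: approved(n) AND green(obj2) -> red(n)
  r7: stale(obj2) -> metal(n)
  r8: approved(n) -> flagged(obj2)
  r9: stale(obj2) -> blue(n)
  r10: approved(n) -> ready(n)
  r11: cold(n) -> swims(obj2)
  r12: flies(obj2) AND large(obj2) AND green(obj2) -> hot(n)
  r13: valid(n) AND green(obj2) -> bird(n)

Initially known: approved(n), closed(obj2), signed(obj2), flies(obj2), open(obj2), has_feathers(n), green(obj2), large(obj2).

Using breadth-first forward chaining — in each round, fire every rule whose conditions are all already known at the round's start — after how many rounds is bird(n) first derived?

Round 1: r4 [open(obj2) -> penguin(obj2)]; r6 [approved(n) AND green(obj2) -> red(n)]; r8 [approved(n) -> flagged(obj2)]; r10 [approved(n) -> ready(n)]; r12 [flies(obj2) AND large(obj2) AND green(obj2) -> hot(n)]. New: penguin(obj2), red(n), flagged(obj2), ready(n), hot(n).
Round 2: r1 [red(n) AND hot(n) -> stale(obj2)]; r2 [hot(n) -> wooden(obj2)]. New: stale(obj2), wooden(obj2).
Round 3: r7 [stale(obj2) -> metal(n)]; r9 [stale(obj2) -> blue(n)]. New: metal(n), blue(n).
Round 4: r5 [metal(n) -> valid(n)]. New: valid(n).
Round 5: r13 [valid(n) AND green(obj2) -> bird(n)]. New: bird(n).
bird(n) first appears in round 5.

5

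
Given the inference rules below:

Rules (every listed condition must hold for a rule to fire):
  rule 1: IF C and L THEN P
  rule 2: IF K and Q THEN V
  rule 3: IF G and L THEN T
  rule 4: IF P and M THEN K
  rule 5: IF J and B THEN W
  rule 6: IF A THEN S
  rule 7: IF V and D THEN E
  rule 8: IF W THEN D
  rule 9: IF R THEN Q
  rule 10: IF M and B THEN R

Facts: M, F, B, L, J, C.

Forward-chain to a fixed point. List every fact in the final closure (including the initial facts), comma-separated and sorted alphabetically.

B, C, D, E, F, J, K, L, M, P, Q, R, V, W

Round 1 — rule 1, rule 5, rule 10, derive P, W, R.
Round 2 — rule 4, rule 8, rule 9, derive K, D, Q.
Round 3 — rule 2, derive V.
Round 4 — rule 7, derive E.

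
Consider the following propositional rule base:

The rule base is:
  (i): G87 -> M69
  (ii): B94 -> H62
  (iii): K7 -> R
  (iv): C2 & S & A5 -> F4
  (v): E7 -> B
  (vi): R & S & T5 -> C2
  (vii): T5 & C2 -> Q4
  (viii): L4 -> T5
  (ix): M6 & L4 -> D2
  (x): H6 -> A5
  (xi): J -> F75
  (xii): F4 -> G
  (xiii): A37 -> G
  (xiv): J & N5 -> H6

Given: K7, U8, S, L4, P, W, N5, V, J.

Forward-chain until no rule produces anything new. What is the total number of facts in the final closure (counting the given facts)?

18

Round 1 fires (iii), (viii), (xi), (xiv), giving R, T5, F75, H6.
Round 2 fires (vi), (x), giving C2, A5.
Round 3 fires (iv), (vii), giving F4, Q4.
Round 4 fires (xii), giving G.
Closure: {A5, C2, F4, F75, G, H6, J, K7, L4, N5, P, Q4, R, S, T5, U8, V, W} — 18 facts.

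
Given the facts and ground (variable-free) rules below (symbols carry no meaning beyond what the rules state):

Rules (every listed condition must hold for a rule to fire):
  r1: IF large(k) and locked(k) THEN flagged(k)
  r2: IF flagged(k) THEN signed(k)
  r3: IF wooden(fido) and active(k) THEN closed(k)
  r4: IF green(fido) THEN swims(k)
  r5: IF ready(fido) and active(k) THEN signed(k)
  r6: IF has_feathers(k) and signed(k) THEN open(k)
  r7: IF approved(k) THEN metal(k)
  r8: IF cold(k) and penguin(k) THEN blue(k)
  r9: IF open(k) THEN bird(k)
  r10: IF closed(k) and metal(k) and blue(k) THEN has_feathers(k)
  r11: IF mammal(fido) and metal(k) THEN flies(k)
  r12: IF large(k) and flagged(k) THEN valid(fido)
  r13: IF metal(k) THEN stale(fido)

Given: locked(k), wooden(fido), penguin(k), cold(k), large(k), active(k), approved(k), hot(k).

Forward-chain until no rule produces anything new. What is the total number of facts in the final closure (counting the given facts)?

Round 1 — r1, r3, r7, r8, derive flagged(k), closed(k), metal(k), blue(k).
Round 2 — r2, r10, r12, r13, derive signed(k), has_feathers(k), valid(fido), stale(fido).
Round 3 — r6, derive open(k).
Round 4 — r9, derive bird(k).
Closure: {active(k), approved(k), bird(k), blue(k), closed(k), cold(k), flagged(k), has_feathers(k), hot(k), large(k), locked(k), metal(k), open(k), penguin(k), signed(k), stale(fido), valid(fido), wooden(fido)} — 18 facts.

18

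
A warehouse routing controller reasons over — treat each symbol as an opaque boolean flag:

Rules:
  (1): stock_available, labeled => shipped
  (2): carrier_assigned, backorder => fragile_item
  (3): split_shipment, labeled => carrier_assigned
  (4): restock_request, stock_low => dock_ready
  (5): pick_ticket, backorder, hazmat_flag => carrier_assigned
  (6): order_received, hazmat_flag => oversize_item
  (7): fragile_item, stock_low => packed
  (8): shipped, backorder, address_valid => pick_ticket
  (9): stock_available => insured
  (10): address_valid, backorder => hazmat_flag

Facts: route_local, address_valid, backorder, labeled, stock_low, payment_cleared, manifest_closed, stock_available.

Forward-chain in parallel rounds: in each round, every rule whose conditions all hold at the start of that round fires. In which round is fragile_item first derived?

[1] (1) [stock_available, labeled => shipped]; (9) [stock_available => insured]; (10) [address_valid, backorder => hazmat_flag]. ⇒ new: shipped, insured, hazmat_flag.
[2] (8) [shipped, backorder, address_valid => pick_ticket]. ⇒ new: pick_ticket.
[3] (5) [pick_ticket, backorder, hazmat_flag => carrier_assigned]. ⇒ new: carrier_assigned.
[4] (2) [carrier_assigned, backorder => fragile_item]. ⇒ new: fragile_item.
fragile_item first appears in round 4.

4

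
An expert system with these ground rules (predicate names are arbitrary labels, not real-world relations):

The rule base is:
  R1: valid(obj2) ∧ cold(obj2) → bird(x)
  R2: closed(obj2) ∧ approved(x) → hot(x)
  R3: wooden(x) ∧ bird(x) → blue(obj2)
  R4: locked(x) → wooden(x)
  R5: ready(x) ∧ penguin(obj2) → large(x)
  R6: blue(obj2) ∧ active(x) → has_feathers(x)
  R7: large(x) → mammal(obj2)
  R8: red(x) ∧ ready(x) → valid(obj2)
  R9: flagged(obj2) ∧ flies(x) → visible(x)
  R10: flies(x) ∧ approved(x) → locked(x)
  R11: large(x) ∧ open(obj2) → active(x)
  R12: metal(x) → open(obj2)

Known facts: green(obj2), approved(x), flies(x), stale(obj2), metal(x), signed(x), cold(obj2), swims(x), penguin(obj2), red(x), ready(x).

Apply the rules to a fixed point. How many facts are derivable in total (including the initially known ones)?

21

Round 1 fires R5, R8, R10, R12, giving large(x), valid(obj2), locked(x), open(obj2).
Round 2 fires R1, R4, R7, R11, giving bird(x), wooden(x), mammal(obj2), active(x).
Round 3 fires R3, giving blue(obj2).
Round 4 fires R6, giving has_feathers(x).
Closure: {active(x), approved(x), bird(x), blue(obj2), cold(obj2), flies(x), green(obj2), has_feathers(x), large(x), locked(x), mammal(obj2), metal(x), open(obj2), penguin(obj2), ready(x), red(x), signed(x), stale(obj2), swims(x), valid(obj2), wooden(x)} — 21 facts.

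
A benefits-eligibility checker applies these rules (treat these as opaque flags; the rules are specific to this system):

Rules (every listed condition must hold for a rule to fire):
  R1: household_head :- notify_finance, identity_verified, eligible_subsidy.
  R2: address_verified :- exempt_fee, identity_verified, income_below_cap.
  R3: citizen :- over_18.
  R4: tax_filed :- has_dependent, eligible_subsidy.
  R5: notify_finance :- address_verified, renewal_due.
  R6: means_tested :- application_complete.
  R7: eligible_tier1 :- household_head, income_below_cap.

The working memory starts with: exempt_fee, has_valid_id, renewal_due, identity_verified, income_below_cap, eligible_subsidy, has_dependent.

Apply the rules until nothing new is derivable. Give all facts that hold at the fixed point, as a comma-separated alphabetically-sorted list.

Round 1 fires R2, R4, giving address_verified, tax_filed.
Round 2 fires R5, giving notify_finance.
Round 3 fires R1, giving household_head.
Round 4 fires R7, giving eligible_tier1.

address_verified, eligible_subsidy, eligible_tier1, exempt_fee, has_dependent, has_valid_id, household_head, identity_verified, income_below_cap, notify_finance, renewal_due, tax_filed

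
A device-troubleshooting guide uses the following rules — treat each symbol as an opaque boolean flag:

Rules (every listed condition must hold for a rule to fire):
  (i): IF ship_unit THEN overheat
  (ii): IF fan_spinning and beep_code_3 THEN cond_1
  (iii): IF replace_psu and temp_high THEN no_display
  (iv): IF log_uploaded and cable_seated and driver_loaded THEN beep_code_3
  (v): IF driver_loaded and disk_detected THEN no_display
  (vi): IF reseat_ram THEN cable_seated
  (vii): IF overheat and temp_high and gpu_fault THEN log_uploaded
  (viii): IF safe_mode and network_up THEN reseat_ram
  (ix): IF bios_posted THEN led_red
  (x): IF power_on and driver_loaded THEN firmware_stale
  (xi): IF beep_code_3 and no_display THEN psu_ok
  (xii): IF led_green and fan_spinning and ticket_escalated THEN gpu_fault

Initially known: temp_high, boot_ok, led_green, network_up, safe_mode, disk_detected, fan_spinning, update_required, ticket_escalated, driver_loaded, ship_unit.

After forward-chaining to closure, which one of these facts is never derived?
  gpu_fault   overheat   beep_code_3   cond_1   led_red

Round 1 — (i), (v), (viii), (xii), derive overheat, no_display, reseat_ram, gpu_fault.
Round 2 — (vi), (vii), derive cable_seated, log_uploaded.
Round 3 — (iv), derive beep_code_3.
Round 4 — (ii), (xi), derive cond_1, psu_ok.
Derived: overheat (round 1), beep_code_3 (round 3), cond_1 (round 4), gpu_fault (round 1). led_red never appears in any round.

led_red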